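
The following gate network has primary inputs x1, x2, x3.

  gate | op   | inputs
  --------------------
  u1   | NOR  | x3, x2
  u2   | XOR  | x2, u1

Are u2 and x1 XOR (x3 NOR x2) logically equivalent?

No

u1 = x3 NOR x2
u2 = x2 XOR u1 = x2 XOR (x3 NOR x2)
At x1=0, x2=1, x3=0: circuit gives 1, formula gives 0.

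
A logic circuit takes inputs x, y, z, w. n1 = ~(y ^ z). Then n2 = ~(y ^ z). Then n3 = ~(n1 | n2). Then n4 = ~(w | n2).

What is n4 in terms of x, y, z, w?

~(w | (~(y ^ z)))

n2 = ~(y ^ z)
n4 = ~(w | n2) = ~(w | (~(y ^ z)))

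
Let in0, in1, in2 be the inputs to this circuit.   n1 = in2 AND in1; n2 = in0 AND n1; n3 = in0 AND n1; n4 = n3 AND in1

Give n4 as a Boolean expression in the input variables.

(in0 AND (in2 AND in1)) AND in1

n1 = in2 AND in1
n3 = in0 AND n1 = in0 AND (in2 AND in1)
n4 = n3 AND in1 = (in0 AND (in2 AND in1)) AND in1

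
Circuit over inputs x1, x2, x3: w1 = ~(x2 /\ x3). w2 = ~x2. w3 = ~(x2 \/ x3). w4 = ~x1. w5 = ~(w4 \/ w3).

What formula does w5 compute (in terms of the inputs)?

~(~x1 \/ (~(x2 \/ x3)))

w3 = ~(x2 \/ x3)
w4 = ~x1
w5 = ~(w4 \/ w3) = ~(~x1 \/ (~(x2 \/ x3)))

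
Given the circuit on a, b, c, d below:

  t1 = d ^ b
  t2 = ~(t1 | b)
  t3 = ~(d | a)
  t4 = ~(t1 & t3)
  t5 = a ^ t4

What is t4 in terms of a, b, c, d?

~((d ^ b) & (~(d | a)))

t1 = d ^ b
t3 = ~(d | a)
t4 = ~(t1 & t3) = ~((d ^ b) & (~(d | a)))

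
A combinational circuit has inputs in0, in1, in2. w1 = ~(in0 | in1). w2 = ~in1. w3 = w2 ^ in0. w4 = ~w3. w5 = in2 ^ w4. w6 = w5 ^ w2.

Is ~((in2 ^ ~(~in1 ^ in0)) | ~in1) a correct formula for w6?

w2 = ~in1
w3 = w2 ^ in0 = ~in1 ^ in0
w4 = ~w3 = ~(~in1 ^ in0)
w5 = in2 ^ w4 = in2 ^ ~(~in1 ^ in0)
w6 = w5 ^ w2 = (in2 ^ ~(~in1 ^ in0)) ^ ~in1
At in0=0, in1=0, in2=0: circuit gives 1, formula gives 0.

No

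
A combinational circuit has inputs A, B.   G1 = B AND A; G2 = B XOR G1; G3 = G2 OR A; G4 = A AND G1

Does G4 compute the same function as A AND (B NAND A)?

G1 = B AND A
G4 = A AND G1 = A AND (B AND A)
At A=1, B=0: circuit gives 0, formula gives 1.

No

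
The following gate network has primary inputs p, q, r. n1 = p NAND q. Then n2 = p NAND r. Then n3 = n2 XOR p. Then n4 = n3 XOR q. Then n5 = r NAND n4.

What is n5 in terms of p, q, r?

n2 = p NAND r
n3 = n2 XOR p = (p NAND r) XOR p
n4 = n3 XOR q = ((p NAND r) XOR p) XOR q
n5 = r NAND n4 = r NAND (((p NAND r) XOR p) XOR q)

r NAND (((p NAND r) XOR p) XOR q)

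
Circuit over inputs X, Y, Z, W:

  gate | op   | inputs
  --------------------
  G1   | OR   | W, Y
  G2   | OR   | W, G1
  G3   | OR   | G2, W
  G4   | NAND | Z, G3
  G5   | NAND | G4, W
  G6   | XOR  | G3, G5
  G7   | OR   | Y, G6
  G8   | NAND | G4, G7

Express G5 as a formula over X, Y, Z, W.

(Z NAND ((W OR (W OR Y)) OR W)) NAND W

G1 = W OR Y
G2 = W OR G1 = W OR (W OR Y)
G3 = G2 OR W = (W OR (W OR Y)) OR W
G4 = Z NAND G3 = Z NAND ((W OR (W OR Y)) OR W)
G5 = G4 NAND W = (Z NAND ((W OR (W OR Y)) OR W)) NAND W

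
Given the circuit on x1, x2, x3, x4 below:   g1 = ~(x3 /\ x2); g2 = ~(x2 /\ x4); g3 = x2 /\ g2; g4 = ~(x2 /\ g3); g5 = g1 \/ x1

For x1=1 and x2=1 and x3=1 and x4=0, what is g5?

g1 = ~(1 /\ 1) = 0
g5 = 0 \/ 1 = 1

1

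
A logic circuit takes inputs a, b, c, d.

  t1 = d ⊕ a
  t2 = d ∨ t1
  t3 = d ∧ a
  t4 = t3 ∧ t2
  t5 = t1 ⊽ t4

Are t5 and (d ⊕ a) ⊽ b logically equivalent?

No

t1 = d ⊕ a
t2 = d ∨ t1 = d ∨ (d ⊕ a)
t3 = d ∧ a
t4 = t3 ∧ t2 = (d ∧ a) ∧ (d ∨ (d ⊕ a))
t5 = t1 ⊽ t4 = (d ⊕ a) ⊽ ((d ∧ a) ∧ (d ∨ (d ⊕ a)))
At a=0, b=1, c=0, d=0: circuit gives 1, formula gives 0.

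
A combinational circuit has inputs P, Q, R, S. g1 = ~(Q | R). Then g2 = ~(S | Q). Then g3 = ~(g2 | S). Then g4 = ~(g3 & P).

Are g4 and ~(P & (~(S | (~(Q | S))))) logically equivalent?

g2 = ~(S | Q)
g3 = ~(g2 | S) = ~((~(S | Q)) | S)
g4 = ~(g3 & P) = ~((~((~(S | Q)) | S)) & P)
At P=1, Q=1, R=0, S=0: circuit gives 0, formula gives 0.
At P=0, Q=0, R=0, S=0: circuit gives 1, formula gives 1.
Agrees on all 16 inputs.

Yes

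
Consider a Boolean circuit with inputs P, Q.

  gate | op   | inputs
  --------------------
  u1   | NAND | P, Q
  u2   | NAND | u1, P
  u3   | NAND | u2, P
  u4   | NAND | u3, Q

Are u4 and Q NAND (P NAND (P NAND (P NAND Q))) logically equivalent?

Yes

u1 = P NAND Q
u2 = u1 NAND P = (P NAND Q) NAND P
u3 = u2 NAND P = ((P NAND Q) NAND P) NAND P
u4 = u3 NAND Q = (((P NAND Q) NAND P) NAND P) NAND Q
At P=0, Q=1: circuit gives 0, formula gives 0.
At P=0, Q=0: circuit gives 1, formula gives 1.
Agrees on all 4 inputs.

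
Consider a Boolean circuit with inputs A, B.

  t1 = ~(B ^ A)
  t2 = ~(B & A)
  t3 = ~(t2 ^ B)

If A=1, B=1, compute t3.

t2 = ~(1 & 1) = 0
t3 = ~(0 ^ 1) = 0

0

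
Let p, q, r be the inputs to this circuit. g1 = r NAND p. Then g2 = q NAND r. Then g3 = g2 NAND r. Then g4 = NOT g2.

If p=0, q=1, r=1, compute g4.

g2 = 1 NAND 1 = 0
g4 = NOT 0 = 1

1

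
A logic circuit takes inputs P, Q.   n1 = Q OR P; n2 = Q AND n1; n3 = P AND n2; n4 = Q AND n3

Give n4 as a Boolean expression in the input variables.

Q AND (P AND (Q AND (Q OR P)))

n1 = Q OR P
n2 = Q AND n1 = Q AND (Q OR P)
n3 = P AND n2 = P AND (Q AND (Q OR P))
n4 = Q AND n3 = Q AND (P AND (Q AND (Q OR P)))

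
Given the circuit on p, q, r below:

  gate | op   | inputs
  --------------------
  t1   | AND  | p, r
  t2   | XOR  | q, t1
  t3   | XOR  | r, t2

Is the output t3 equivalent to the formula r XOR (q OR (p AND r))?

No

t1 = p AND r
t2 = q XOR t1 = q XOR (p AND r)
t3 = r XOR t2 = r XOR (q XOR (p AND r))
At p=1, q=1, r=1: circuit gives 1, formula gives 0.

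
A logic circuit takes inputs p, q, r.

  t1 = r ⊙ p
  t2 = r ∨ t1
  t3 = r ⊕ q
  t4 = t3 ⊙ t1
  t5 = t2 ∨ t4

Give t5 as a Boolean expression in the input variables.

(r ∨ (r ⊙ p)) ∨ ((r ⊕ q) ⊙ (r ⊙ p))

t1 = r ⊙ p
t2 = r ∨ t1 = r ∨ (r ⊙ p)
t3 = r ⊕ q
t4 = t3 ⊙ t1 = (r ⊕ q) ⊙ (r ⊙ p)
t5 = t2 ∨ t4 = (r ∨ (r ⊙ p)) ∨ ((r ⊕ q) ⊙ (r ⊙ p))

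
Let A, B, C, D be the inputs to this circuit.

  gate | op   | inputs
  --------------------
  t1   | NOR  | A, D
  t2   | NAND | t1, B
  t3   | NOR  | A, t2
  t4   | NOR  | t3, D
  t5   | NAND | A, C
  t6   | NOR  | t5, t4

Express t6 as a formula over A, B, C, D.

(A NAND C) NOR ((A NOR ((A NOR D) NAND B)) NOR D)

t1 = A NOR D
t2 = t1 NAND B = (A NOR D) NAND B
t3 = A NOR t2 = A NOR ((A NOR D) NAND B)
t4 = t3 NOR D = (A NOR ((A NOR D) NAND B)) NOR D
t5 = A NAND C
t6 = t5 NOR t4 = (A NAND C) NOR ((A NOR ((A NOR D) NAND B)) NOR D)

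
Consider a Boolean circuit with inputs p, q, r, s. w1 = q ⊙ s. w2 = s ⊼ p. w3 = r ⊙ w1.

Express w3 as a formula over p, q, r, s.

r ⊙ (q ⊙ s)

w1 = q ⊙ s
w3 = r ⊙ w1 = r ⊙ (q ⊙ s)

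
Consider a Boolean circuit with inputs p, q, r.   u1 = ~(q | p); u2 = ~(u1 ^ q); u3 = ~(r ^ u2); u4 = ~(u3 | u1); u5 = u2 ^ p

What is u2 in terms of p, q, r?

u1 = ~(q | p)
u2 = ~(u1 ^ q) = ~((~(q | p)) ^ q)

~((~(q | p)) ^ q)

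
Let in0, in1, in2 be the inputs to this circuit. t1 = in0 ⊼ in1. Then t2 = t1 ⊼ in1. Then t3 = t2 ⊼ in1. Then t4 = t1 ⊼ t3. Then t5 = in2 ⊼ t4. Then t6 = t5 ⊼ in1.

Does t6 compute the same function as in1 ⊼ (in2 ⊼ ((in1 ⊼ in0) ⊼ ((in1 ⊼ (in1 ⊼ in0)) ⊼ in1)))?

t1 = in0 ⊼ in1
t2 = t1 ⊼ in1 = (in0 ⊼ in1) ⊼ in1
t3 = t2 ⊼ in1 = ((in0 ⊼ in1) ⊼ in1) ⊼ in1
t4 = t1 ⊼ t3 = (in0 ⊼ in1) ⊼ (((in0 ⊼ in1) ⊼ in1) ⊼ in1)
t5 = in2 ⊼ t4 = in2 ⊼ ((in0 ⊼ in1) ⊼ (((in0 ⊼ in1) ⊼ in1) ⊼ in1))
t6 = t5 ⊼ in1 = (in2 ⊼ ((in0 ⊼ in1) ⊼ (((in0 ⊼ in1) ⊼ in1) ⊼ in1))) ⊼ in1
At in0=0, in1=1, in2=0: circuit gives 0, formula gives 0.
At in0=0, in1=0, in2=0: circuit gives 1, formula gives 1.
Agrees on all 8 inputs.

Yes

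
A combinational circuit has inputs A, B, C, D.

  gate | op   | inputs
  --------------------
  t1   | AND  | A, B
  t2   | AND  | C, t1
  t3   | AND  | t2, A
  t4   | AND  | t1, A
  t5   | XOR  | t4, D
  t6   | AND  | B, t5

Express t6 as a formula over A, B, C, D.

t1 = A AND B
t4 = t1 AND A = (A AND B) AND A
t5 = t4 XOR D = ((A AND B) AND A) XOR D
t6 = B AND t5 = B AND (((A AND B) AND A) XOR D)

B AND (((A AND B) AND A) XOR D)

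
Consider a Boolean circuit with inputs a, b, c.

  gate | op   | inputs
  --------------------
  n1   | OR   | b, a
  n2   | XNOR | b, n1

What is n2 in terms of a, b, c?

n1 = b OR a
n2 = b XNOR n1 = b XNOR (b OR a)

b XNOR (b OR a)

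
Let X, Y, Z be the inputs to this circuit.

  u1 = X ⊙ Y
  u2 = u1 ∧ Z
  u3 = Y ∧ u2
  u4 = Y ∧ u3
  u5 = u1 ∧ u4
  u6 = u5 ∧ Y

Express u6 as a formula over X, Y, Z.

((X ⊙ Y) ∧ (Y ∧ (Y ∧ ((X ⊙ Y) ∧ Z)))) ∧ Y

u1 = X ⊙ Y
u2 = u1 ∧ Z = (X ⊙ Y) ∧ Z
u3 = Y ∧ u2 = Y ∧ ((X ⊙ Y) ∧ Z)
u4 = Y ∧ u3 = Y ∧ (Y ∧ ((X ⊙ Y) ∧ Z))
u5 = u1 ∧ u4 = (X ⊙ Y) ∧ (Y ∧ (Y ∧ ((X ⊙ Y) ∧ Z)))
u6 = u5 ∧ Y = ((X ⊙ Y) ∧ (Y ∧ (Y ∧ ((X ⊙ Y) ∧ Z)))) ∧ Y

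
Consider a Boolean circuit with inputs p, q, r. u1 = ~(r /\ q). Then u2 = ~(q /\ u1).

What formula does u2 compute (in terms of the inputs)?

~(q /\ (~(r /\ q)))

u1 = ~(r /\ q)
u2 = ~(q /\ u1) = ~(q /\ (~(r /\ q)))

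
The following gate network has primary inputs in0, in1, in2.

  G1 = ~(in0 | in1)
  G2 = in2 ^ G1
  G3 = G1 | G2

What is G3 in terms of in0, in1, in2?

G1 = ~(in0 | in1)
G2 = in2 ^ G1 = in2 ^ (~(in0 | in1))
G3 = G1 | G2 = (~(in0 | in1)) | (in2 ^ (~(in0 | in1)))

(~(in0 | in1)) | (in2 ^ (~(in0 | in1)))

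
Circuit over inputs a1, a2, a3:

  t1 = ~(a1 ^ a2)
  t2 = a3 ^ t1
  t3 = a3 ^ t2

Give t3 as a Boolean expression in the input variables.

a3 ^ (a3 ^ (~(a1 ^ a2)))

t1 = ~(a1 ^ a2)
t2 = a3 ^ t1 = a3 ^ (~(a1 ^ a2))
t3 = a3 ^ t2 = a3 ^ (a3 ^ (~(a1 ^ a2)))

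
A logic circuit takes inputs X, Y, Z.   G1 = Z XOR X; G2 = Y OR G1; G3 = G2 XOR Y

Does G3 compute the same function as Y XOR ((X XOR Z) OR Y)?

G1 = Z XOR X
G2 = Y OR G1 = Y OR (Z XOR X)
G3 = G2 XOR Y = (Y OR (Z XOR X)) XOR Y
At X=0, Y=0, Z=0: circuit gives 0, formula gives 0.
At X=0, Y=0, Z=1: circuit gives 1, formula gives 1.
Agrees on all 8 inputs.

Yes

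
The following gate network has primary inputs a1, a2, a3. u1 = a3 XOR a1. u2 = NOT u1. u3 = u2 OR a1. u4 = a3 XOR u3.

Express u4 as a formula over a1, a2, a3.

u1 = a3 XOR a1
u2 = NOT u1 = NOT (a3 XOR a1)
u3 = u2 OR a1 = NOT (a3 XOR a1) OR a1
u4 = a3 XOR u3 = a3 XOR (NOT (a3 XOR a1) OR a1)

a3 XOR (NOT (a3 XOR a1) OR a1)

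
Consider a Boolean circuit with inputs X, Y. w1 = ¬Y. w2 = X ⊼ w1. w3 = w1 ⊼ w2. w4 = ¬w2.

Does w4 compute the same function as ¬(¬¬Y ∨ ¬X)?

w1 = ¬Y
w2 = X ⊼ w1 = X ⊼ ¬Y
w4 = ¬w2 = ¬(X ⊼ ¬Y)
At X=0, Y=0: circuit gives 0, formula gives 0.
At X=1, Y=0: circuit gives 1, formula gives 1.
Agrees on all 4 inputs.

Yes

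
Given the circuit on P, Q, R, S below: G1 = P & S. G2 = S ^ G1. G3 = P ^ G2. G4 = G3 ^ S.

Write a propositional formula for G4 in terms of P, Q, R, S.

G1 = P & S
G2 = S ^ G1 = S ^ (P & S)
G3 = P ^ G2 = P ^ (S ^ (P & S))
G4 = G3 ^ S = (P ^ (S ^ (P & S))) ^ S

(P ^ (S ^ (P & S))) ^ S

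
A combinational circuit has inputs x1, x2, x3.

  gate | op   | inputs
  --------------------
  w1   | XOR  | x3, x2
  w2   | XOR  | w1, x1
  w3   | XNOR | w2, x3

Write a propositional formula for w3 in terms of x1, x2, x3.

((x3 XOR x2) XOR x1) XNOR x3

w1 = x3 XOR x2
w2 = w1 XOR x1 = (x3 XOR x2) XOR x1
w3 = w2 XNOR x3 = ((x3 XOR x2) XOR x1) XNOR x3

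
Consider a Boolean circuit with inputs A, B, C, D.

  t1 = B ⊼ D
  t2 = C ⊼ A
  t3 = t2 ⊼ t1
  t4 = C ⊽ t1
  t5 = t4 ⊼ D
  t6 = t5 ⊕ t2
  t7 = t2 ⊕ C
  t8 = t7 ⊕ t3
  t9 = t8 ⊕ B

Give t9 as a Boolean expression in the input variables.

t1 = B ⊼ D
t2 = C ⊼ A
t3 = t2 ⊼ t1 = (C ⊼ A) ⊼ (B ⊼ D)
t7 = t2 ⊕ C = (C ⊼ A) ⊕ C
t8 = t7 ⊕ t3 = ((C ⊼ A) ⊕ C) ⊕ ((C ⊼ A) ⊼ (B ⊼ D))
t9 = t8 ⊕ B = (((C ⊼ A) ⊕ C) ⊕ ((C ⊼ A) ⊼ (B ⊼ D))) ⊕ B

(((C ⊼ A) ⊕ C) ⊕ ((C ⊼ A) ⊼ (B ⊼ D))) ⊕ B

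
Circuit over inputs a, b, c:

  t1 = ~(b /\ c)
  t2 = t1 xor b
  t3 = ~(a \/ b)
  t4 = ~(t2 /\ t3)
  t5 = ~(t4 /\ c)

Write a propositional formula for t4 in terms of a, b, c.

t1 = ~(b /\ c)
t2 = t1 xor b = (~(b /\ c)) xor b
t3 = ~(a \/ b)
t4 = ~(t2 /\ t3) = ~(((~(b /\ c)) xor b) /\ (~(a \/ b)))

~(((~(b /\ c)) xor b) /\ (~(a \/ b)))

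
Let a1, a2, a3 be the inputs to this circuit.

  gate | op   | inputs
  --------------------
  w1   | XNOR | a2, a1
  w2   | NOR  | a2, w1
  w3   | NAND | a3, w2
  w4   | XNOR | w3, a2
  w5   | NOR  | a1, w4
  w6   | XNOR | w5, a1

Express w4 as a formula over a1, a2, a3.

(a3 NAND (a2 NOR (a2 XNOR a1))) XNOR a2

w1 = a2 XNOR a1
w2 = a2 NOR w1 = a2 NOR (a2 XNOR a1)
w3 = a3 NAND w2 = a3 NAND (a2 NOR (a2 XNOR a1))
w4 = w3 XNOR a2 = (a3 NAND (a2 NOR (a2 XNOR a1))) XNOR a2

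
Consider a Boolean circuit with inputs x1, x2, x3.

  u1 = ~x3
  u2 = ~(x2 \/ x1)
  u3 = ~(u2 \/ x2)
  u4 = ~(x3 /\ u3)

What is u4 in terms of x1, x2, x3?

u2 = ~(x2 \/ x1)
u3 = ~(u2 \/ x2) = ~((~(x2 \/ x1)) \/ x2)
u4 = ~(x3 /\ u3) = ~(x3 /\ (~((~(x2 \/ x1)) \/ x2)))

~(x3 /\ (~((~(x2 \/ x1)) \/ x2)))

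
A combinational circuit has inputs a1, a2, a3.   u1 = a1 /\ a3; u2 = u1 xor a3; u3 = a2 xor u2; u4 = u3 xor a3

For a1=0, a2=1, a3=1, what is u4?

u1 = 0 /\ 1 = 0
u2 = 0 xor 1 = 1
u3 = 1 xor 1 = 0
u4 = 0 xor 1 = 1

1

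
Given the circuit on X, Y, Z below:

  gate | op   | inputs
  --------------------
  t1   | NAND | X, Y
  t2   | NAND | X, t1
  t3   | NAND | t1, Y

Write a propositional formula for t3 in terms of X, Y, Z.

(X NAND Y) NAND Y

t1 = X NAND Y
t3 = t1 NAND Y = (X NAND Y) NAND Y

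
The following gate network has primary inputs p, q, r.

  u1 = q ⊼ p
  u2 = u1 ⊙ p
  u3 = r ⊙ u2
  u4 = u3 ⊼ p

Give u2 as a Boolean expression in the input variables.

(q ⊼ p) ⊙ p

u1 = q ⊼ p
u2 = u1 ⊙ p = (q ⊼ p) ⊙ p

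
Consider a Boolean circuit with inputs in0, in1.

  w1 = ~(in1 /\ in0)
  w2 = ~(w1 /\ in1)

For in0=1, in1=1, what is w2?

w1 = ~(1 /\ 1) = 0
w2 = ~(0 /\ 1) = 1

1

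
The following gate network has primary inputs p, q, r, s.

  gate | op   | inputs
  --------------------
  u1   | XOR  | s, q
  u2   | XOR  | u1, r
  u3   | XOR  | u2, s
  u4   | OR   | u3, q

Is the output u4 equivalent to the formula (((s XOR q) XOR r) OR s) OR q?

u1 = s XOR q
u2 = u1 XOR r = (s XOR q) XOR r
u3 = u2 XOR s = ((s XOR q) XOR r) XOR s
u4 = u3 OR q = (((s XOR q) XOR r) XOR s) OR q
At p=0, q=0, r=0, s=1: circuit gives 0, formula gives 1.

No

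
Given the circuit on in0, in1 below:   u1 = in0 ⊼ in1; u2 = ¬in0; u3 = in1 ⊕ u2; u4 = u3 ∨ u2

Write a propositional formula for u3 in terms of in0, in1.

in1 ⊕ ¬in0

u2 = ¬in0
u3 = in1 ⊕ u2 = in1 ⊕ ¬in0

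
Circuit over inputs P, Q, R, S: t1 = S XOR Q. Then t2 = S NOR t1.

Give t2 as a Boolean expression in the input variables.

t1 = S XOR Q
t2 = S NOR t1 = S NOR (S XOR Q)

S NOR (S XOR Q)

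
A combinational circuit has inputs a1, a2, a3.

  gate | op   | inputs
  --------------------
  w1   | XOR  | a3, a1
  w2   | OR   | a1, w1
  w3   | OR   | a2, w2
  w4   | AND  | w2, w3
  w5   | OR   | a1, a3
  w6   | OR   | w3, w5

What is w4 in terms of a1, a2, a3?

(a1 OR (a3 XOR a1)) AND (a2 OR (a1 OR (a3 XOR a1)))

w1 = a3 XOR a1
w2 = a1 OR w1 = a1 OR (a3 XOR a1)
w3 = a2 OR w2 = a2 OR (a1 OR (a3 XOR a1))
w4 = w2 AND w3 = (a1 OR (a3 XOR a1)) AND (a2 OR (a1 OR (a3 XOR a1)))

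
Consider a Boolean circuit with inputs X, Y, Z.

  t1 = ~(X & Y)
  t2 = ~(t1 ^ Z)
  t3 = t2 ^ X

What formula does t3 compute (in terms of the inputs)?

(~((~(X & Y)) ^ Z)) ^ X

t1 = ~(X & Y)
t2 = ~(t1 ^ Z) = ~((~(X & Y)) ^ Z)
t3 = t2 ^ X = (~((~(X & Y)) ^ Z)) ^ X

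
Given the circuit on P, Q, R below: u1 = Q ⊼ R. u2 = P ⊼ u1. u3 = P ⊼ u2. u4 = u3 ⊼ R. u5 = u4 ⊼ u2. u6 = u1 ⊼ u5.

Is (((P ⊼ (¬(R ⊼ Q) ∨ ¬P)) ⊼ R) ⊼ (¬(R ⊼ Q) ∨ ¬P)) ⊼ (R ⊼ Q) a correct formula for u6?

Yes

u1 = Q ⊼ R
u2 = P ⊼ u1 = P ⊼ (Q ⊼ R)
u3 = P ⊼ u2 = P ⊼ (P ⊼ (Q ⊼ R))
u4 = u3 ⊼ R = (P ⊼ (P ⊼ (Q ⊼ R))) ⊼ R
u5 = u4 ⊼ u2 = ((P ⊼ (P ⊼ (Q ⊼ R))) ⊼ R) ⊼ (P ⊼ (Q ⊼ R))
u6 = u1 ⊼ u5 = (Q ⊼ R) ⊼ (((P ⊼ (P ⊼ (Q ⊼ R))) ⊼ R) ⊼ (P ⊼ (Q ⊼ R)))
At P=0, Q=0, R=1: circuit gives 0, formula gives 0.
At P=0, Q=0, R=0: circuit gives 1, formula gives 1.
Agrees on all 8 inputs.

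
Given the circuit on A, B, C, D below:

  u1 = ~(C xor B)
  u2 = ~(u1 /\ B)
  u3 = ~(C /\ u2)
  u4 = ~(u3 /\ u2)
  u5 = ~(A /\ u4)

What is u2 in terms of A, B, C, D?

~((~(C xor B)) /\ B)

u1 = ~(C xor B)
u2 = ~(u1 /\ B) = ~((~(C xor B)) /\ B)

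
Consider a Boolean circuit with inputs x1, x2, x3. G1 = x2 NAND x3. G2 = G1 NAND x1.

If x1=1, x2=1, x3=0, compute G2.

G1 = 1 NAND 0 = 1
G2 = 1 NAND 1 = 0

0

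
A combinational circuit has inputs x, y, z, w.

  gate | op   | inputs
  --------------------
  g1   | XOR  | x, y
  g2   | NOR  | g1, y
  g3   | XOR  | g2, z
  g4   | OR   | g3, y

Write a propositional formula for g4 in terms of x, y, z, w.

(((x XOR y) NOR y) XOR z) OR y

g1 = x XOR y
g2 = g1 NOR y = (x XOR y) NOR y
g3 = g2 XOR z = ((x XOR y) NOR y) XOR z
g4 = g3 OR y = (((x XOR y) NOR y) XOR z) OR y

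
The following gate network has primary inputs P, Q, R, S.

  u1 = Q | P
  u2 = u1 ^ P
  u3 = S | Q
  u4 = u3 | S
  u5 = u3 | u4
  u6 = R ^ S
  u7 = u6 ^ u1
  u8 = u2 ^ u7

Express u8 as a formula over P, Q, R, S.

((Q | P) ^ P) ^ ((R ^ S) ^ (Q | P))

u1 = Q | P
u2 = u1 ^ P = (Q | P) ^ P
u6 = R ^ S
u7 = u6 ^ u1 = (R ^ S) ^ (Q | P)
u8 = u2 ^ u7 = ((Q | P) ^ P) ^ ((R ^ S) ^ (Q | P))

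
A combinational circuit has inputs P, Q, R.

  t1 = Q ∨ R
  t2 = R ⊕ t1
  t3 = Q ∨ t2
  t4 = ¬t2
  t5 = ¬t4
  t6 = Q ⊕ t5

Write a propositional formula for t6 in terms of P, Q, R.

t1 = Q ∨ R
t2 = R ⊕ t1 = R ⊕ (Q ∨ R)
t4 = ¬t2 = ¬(R ⊕ (Q ∨ R))
t5 = ¬t4 = ¬¬(R ⊕ (Q ∨ R))
t6 = Q ⊕ t5 = Q ⊕ ¬¬(R ⊕ (Q ∨ R))

Q ⊕ ¬¬(R ⊕ (Q ∨ R))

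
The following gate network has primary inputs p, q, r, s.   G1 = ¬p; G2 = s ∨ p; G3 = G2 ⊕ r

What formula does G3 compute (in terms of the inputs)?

(s ∨ p) ⊕ r

G2 = s ∨ p
G3 = G2 ⊕ r = (s ∨ p) ⊕ r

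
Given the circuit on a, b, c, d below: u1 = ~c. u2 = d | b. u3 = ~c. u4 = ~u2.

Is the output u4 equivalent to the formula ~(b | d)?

u2 = d | b
u4 = ~u2 = ~(d | b)
At a=0, b=0, c=0, d=1: circuit gives 0, formula gives 0.
At a=0, b=0, c=0, d=0: circuit gives 1, formula gives 1.
Agrees on all 16 inputs.

Yes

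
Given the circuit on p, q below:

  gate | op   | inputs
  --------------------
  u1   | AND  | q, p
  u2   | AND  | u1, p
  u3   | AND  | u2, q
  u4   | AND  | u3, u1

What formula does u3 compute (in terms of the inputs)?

u1 = q AND p
u2 = u1 AND p = (q AND p) AND p
u3 = u2 AND q = ((q AND p) AND p) AND q

((q AND p) AND p) AND q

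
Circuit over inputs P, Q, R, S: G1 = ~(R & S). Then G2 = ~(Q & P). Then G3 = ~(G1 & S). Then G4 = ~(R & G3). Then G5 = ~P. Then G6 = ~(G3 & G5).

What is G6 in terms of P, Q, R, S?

~((~((~(R & S)) & S)) & ~P)

G1 = ~(R & S)
G3 = ~(G1 & S) = ~((~(R & S)) & S)
G5 = ~P
G6 = ~(G3 & G5) = ~((~((~(R & S)) & S)) & ~P)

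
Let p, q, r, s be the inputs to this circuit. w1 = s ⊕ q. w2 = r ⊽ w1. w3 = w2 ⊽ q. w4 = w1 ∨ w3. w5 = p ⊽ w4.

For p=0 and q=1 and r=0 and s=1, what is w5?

1

w1 = 1 ⊕ 1 = 0
w2 = 0 ⊽ 0 = 1
w3 = 1 ⊽ 1 = 0
w4 = 0 ∨ 0 = 0
w5 = 0 ⊽ 0 = 1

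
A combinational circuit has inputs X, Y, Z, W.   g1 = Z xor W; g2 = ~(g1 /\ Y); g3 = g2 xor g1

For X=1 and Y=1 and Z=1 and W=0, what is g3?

1

g1 = 1 xor 0 = 1
g2 = ~(1 /\ 1) = 0
g3 = 0 xor 1 = 1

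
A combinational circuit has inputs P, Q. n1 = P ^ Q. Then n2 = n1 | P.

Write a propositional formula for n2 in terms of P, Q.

(P ^ Q) | P

n1 = P ^ Q
n2 = n1 | P = (P ^ Q) | P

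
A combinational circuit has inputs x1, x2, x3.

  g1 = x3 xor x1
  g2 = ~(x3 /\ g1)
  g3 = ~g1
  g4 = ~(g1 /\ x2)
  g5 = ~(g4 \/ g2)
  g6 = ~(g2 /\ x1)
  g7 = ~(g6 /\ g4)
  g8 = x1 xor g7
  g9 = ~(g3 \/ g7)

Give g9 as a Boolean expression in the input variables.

g1 = x3 xor x1
g2 = ~(x3 /\ g1) = ~(x3 /\ (x3 xor x1))
g3 = ~g1 = ~(x3 xor x1)
g4 = ~(g1 /\ x2) = ~((x3 xor x1) /\ x2)
g6 = ~(g2 /\ x1) = ~((~(x3 /\ (x3 xor x1))) /\ x1)
g7 = ~(g6 /\ g4) = ~((~((~(x3 /\ (x3 xor x1))) /\ x1)) /\ (~((x3 xor x1) /\ x2)))
g9 = ~(g3 \/ g7) = ~(~(x3 xor x1) \/ (~((~((~(x3 /\ (x3 xor x1))) /\ x1)) /\ (~((x3 xor x1) /\ x2)))))

~(~(x3 xor x1) \/ (~((~((~(x3 /\ (x3 xor x1))) /\ x1)) /\ (~((x3 xor x1) /\ x2)))))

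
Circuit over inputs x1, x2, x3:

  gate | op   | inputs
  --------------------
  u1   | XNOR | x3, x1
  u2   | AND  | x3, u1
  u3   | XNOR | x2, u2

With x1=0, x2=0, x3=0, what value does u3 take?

1

u1 = 0 XNOR 0 = 1
u2 = 0 AND 1 = 0
u3 = 0 XNOR 0 = 1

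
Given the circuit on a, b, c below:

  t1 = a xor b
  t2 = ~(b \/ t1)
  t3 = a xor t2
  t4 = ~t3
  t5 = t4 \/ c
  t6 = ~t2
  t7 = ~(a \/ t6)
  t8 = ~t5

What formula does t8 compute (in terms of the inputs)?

t1 = a xor b
t2 = ~(b \/ t1) = ~(b \/ (a xor b))
t3 = a xor t2 = a xor (~(b \/ (a xor b)))
t4 = ~t3 = ~(a xor (~(b \/ (a xor b))))
t5 = t4 \/ c = ~(a xor (~(b \/ (a xor b)))) \/ c
t8 = ~t5 = ~(~(a xor (~(b \/ (a xor b)))) \/ c)

~(~(a xor (~(b \/ (a xor b)))) \/ c)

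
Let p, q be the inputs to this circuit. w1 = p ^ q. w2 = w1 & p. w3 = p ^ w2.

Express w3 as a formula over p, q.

w1 = p ^ q
w2 = w1 & p = (p ^ q) & p
w3 = p ^ w2 = p ^ ((p ^ q) & p)

p ^ ((p ^ q) & p)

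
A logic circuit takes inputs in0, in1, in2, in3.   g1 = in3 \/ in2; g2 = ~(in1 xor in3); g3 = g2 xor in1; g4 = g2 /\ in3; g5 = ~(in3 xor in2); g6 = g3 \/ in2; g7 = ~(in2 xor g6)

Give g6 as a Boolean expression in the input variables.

((~(in1 xor in3)) xor in1) \/ in2

g2 = ~(in1 xor in3)
g3 = g2 xor in1 = (~(in1 xor in3)) xor in1
g6 = g3 \/ in2 = ((~(in1 xor in3)) xor in1) \/ in2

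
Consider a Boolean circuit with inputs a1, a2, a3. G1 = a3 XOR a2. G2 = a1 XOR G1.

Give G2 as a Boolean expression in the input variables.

a1 XOR (a3 XOR a2)

G1 = a3 XOR a2
G2 = a1 XOR G1 = a1 XOR (a3 XOR a2)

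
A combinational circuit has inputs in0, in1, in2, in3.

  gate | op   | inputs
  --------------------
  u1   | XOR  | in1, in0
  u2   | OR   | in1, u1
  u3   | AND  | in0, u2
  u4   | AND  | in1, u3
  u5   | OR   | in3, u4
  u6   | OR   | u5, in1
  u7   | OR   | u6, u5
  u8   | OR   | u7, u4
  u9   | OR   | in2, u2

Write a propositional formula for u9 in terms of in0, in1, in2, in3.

in2 OR (in1 OR (in1 XOR in0))

u1 = in1 XOR in0
u2 = in1 OR u1 = in1 OR (in1 XOR in0)
u9 = in2 OR u2 = in2 OR (in1 OR (in1 XOR in0))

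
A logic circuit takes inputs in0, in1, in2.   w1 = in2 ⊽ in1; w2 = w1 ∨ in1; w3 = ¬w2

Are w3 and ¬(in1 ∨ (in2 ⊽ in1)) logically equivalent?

Yes

w1 = in2 ⊽ in1
w2 = w1 ∨ in1 = (in2 ⊽ in1) ∨ in1
w3 = ¬w2 = ¬((in2 ⊽ in1) ∨ in1)
At in0=0, in1=0, in2=0: circuit gives 0, formula gives 0.
At in0=0, in1=0, in2=1: circuit gives 1, formula gives 1.
Agrees on all 8 inputs.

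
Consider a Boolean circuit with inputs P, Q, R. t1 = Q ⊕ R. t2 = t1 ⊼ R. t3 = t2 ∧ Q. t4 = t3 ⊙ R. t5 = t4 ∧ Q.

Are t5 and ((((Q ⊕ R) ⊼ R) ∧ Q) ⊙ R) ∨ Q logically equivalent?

No

t1 = Q ⊕ R
t2 = t1 ⊼ R = (Q ⊕ R) ⊼ R
t3 = t2 ∧ Q = ((Q ⊕ R) ⊼ R) ∧ Q
t4 = t3 ⊙ R = (((Q ⊕ R) ⊼ R) ∧ Q) ⊙ R
t5 = t4 ∧ Q = ((((Q ⊕ R) ⊼ R) ∧ Q) ⊙ R) ∧ Q
At P=0, Q=0, R=0: circuit gives 0, formula gives 1.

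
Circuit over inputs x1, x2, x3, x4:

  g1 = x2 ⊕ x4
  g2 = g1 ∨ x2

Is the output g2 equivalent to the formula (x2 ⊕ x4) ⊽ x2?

g1 = x2 ⊕ x4
g2 = g1 ∨ x2 = (x2 ⊕ x4) ∨ x2
At x1=0, x2=0, x3=0, x4=0: circuit gives 0, formula gives 1.

No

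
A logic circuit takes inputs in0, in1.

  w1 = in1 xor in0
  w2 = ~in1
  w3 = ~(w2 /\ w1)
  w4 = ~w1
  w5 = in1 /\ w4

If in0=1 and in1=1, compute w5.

1

w1 = 1 xor 1 = 0
w4 = ~0 = 1
w5 = 1 /\ 1 = 1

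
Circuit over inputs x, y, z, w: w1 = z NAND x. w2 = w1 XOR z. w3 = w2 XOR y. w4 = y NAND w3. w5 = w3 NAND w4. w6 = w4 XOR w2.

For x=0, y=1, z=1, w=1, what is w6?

0

w1 = 1 NAND 0 = 1
w2 = 1 XOR 1 = 0
w3 = 0 XOR 1 = 1
w4 = 1 NAND 1 = 0
w6 = 0 XOR 0 = 0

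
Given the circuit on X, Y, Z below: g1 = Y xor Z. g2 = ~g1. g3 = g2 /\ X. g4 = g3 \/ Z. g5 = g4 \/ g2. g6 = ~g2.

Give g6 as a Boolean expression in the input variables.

~~(Y xor Z)

g1 = Y xor Z
g2 = ~g1 = ~(Y xor Z)
g6 = ~g2 = ~~(Y xor Z)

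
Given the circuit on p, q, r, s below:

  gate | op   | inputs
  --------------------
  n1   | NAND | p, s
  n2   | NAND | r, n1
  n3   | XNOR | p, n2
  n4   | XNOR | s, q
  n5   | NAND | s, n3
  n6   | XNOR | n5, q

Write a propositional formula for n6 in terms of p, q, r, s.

(s NAND (p XNOR (r NAND (p NAND s)))) XNOR q

n1 = p NAND s
n2 = r NAND n1 = r NAND (p NAND s)
n3 = p XNOR n2 = p XNOR (r NAND (p NAND s))
n5 = s NAND n3 = s NAND (p XNOR (r NAND (p NAND s)))
n6 = n5 XNOR q = (s NAND (p XNOR (r NAND (p NAND s)))) XNOR q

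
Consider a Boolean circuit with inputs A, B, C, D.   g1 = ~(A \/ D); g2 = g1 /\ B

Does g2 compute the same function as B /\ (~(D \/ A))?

Yes

g1 = ~(A \/ D)
g2 = g1 /\ B = (~(A \/ D)) /\ B
At A=0, B=0, C=0, D=0: circuit gives 0, formula gives 0.
At A=0, B=1, C=0, D=0: circuit gives 1, formula gives 1.
Agrees on all 16 inputs.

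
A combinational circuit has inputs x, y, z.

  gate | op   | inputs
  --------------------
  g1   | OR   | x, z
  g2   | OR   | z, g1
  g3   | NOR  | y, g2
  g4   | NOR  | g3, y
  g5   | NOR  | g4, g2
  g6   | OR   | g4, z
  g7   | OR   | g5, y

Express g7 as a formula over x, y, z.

g1 = x OR z
g2 = z OR g1 = z OR (x OR z)
g3 = y NOR g2 = y NOR (z OR (x OR z))
g4 = g3 NOR y = (y NOR (z OR (x OR z))) NOR y
g5 = g4 NOR g2 = ((y NOR (z OR (x OR z))) NOR y) NOR (z OR (x OR z))
g7 = g5 OR y = (((y NOR (z OR (x OR z))) NOR y) NOR (z OR (x OR z))) OR y

(((y NOR (z OR (x OR z))) NOR y) NOR (z OR (x OR z))) OR y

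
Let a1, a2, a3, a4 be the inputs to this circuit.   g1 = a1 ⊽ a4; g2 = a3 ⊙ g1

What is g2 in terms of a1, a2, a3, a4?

g1 = a1 ⊽ a4
g2 = a3 ⊙ g1 = a3 ⊙ (a1 ⊽ a4)

a3 ⊙ (a1 ⊽ a4)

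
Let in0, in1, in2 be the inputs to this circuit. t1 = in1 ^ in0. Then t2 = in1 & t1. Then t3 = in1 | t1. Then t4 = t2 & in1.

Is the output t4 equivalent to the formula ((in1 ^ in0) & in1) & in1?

t1 = in1 ^ in0
t2 = in1 & t1 = in1 & (in1 ^ in0)
t4 = t2 & in1 = (in1 & (in1 ^ in0)) & in1
At in0=0, in1=0, in2=0: circuit gives 0, formula gives 0.
At in0=0, in1=1, in2=0: circuit gives 1, formula gives 1.
Agrees on all 8 inputs.

Yes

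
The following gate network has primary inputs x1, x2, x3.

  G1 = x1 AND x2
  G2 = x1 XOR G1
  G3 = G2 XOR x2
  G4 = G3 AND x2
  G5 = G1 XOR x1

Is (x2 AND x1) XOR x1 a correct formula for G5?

G1 = x1 AND x2
G5 = G1 XOR x1 = (x1 AND x2) XOR x1
At x1=0, x2=0, x3=0: circuit gives 0, formula gives 0.
At x1=1, x2=0, x3=0: circuit gives 1, formula gives 1.
Agrees on all 8 inputs.

Yes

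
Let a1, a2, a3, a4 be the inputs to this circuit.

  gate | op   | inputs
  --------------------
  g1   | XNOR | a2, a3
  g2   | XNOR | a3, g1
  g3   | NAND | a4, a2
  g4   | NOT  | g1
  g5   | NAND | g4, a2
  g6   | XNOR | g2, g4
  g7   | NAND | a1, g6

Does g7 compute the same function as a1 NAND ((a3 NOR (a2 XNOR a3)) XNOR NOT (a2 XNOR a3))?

No

g1 = a2 XNOR a3
g2 = a3 XNOR g1 = a3 XNOR (a2 XNOR a3)
g4 = NOT g1 = NOT (a2 XNOR a3)
g6 = g2 XNOR g4 = (a3 XNOR (a2 XNOR a3)) XNOR NOT (a2 XNOR a3)
g7 = a1 NAND g6 = a1 NAND ((a3 XNOR (a2 XNOR a3)) XNOR NOT (a2 XNOR a3))
At a1=1, a2=1, a3=1, a4=0: circuit gives 1, formula gives 0.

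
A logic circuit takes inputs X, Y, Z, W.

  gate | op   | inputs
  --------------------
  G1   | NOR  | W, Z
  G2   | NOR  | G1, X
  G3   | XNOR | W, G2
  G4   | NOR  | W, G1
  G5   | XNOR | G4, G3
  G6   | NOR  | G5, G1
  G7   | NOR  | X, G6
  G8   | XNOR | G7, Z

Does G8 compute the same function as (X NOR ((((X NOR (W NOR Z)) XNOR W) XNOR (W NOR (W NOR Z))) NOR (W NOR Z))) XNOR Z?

Yes

G1 = W NOR Z
G2 = G1 NOR X = (W NOR Z) NOR X
G3 = W XNOR G2 = W XNOR ((W NOR Z) NOR X)
G4 = W NOR G1 = W NOR (W NOR Z)
G5 = G4 XNOR G3 = (W NOR (W NOR Z)) XNOR (W XNOR ((W NOR Z) NOR X))
G6 = G5 NOR G1 = ((W NOR (W NOR Z)) XNOR (W XNOR ((W NOR Z) NOR X))) NOR (W NOR Z)
G7 = X NOR G6 = X NOR (((W NOR (W NOR Z)) XNOR (W XNOR ((W NOR Z) NOR X))) NOR (W NOR Z))
G8 = G7 XNOR Z = (X NOR (((W NOR (W NOR Z)) XNOR (W XNOR ((W NOR Z) NOR X))) NOR (W NOR Z))) XNOR Z
At X=0, Y=0, Z=0, W=0: circuit gives 0, formula gives 0.
At X=0, Y=0, Z=0, W=1: circuit gives 1, formula gives 1.
Agrees on all 16 inputs.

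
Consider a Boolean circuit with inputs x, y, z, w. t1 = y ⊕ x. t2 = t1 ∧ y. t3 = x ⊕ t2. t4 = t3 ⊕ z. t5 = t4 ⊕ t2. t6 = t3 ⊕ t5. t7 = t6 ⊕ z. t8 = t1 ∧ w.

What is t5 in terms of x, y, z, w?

((x ⊕ ((y ⊕ x) ∧ y)) ⊕ z) ⊕ ((y ⊕ x) ∧ y)

t1 = y ⊕ x
t2 = t1 ∧ y = (y ⊕ x) ∧ y
t3 = x ⊕ t2 = x ⊕ ((y ⊕ x) ∧ y)
t4 = t3 ⊕ z = (x ⊕ ((y ⊕ x) ∧ y)) ⊕ z
t5 = t4 ⊕ t2 = ((x ⊕ ((y ⊕ x) ∧ y)) ⊕ z) ⊕ ((y ⊕ x) ∧ y)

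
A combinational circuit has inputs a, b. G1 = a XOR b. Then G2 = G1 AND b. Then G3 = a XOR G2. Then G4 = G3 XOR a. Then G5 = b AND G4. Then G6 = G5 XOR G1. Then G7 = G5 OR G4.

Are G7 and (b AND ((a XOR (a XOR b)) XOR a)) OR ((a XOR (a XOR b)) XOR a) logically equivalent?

No

G1 = a XOR b
G2 = G1 AND b = (a XOR b) AND b
G3 = a XOR G2 = a XOR ((a XOR b) AND b)
G4 = G3 XOR a = (a XOR ((a XOR b) AND b)) XOR a
G5 = b AND G4 = b AND ((a XOR ((a XOR b) AND b)) XOR a)
G7 = G5 OR G4 = (b AND ((a XOR ((a XOR b) AND b)) XOR a)) OR ((a XOR ((a XOR b) AND b)) XOR a)
At a=1, b=0: circuit gives 0, formula gives 1.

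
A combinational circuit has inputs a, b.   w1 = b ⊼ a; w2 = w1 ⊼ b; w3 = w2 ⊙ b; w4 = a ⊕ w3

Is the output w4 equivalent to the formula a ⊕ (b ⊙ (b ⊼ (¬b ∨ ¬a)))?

Yes

w1 = b ⊼ a
w2 = w1 ⊼ b = (b ⊼ a) ⊼ b
w3 = w2 ⊙ b = ((b ⊼ a) ⊼ b) ⊙ b
w4 = a ⊕ w3 = a ⊕ (((b ⊼ a) ⊼ b) ⊙ b)
At a=0, b=0: circuit gives 0, formula gives 0.
At a=1, b=0: circuit gives 1, formula gives 1.
Agrees on all 4 inputs.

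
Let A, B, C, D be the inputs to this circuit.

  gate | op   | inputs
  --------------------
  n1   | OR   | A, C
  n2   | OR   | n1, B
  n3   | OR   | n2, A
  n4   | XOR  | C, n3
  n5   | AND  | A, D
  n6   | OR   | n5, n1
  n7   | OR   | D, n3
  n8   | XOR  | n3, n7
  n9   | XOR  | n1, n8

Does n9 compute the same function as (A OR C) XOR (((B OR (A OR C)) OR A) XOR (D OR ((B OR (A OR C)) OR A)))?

n1 = A OR C
n2 = n1 OR B = (A OR C) OR B
n3 = n2 OR A = ((A OR C) OR B) OR A
n7 = D OR n3 = D OR (((A OR C) OR B) OR A)
n8 = n3 XOR n7 = (((A OR C) OR B) OR A) XOR (D OR (((A OR C) OR B) OR A))
n9 = n1 XOR n8 = (A OR C) XOR ((((A OR C) OR B) OR A) XOR (D OR (((A OR C) OR B) OR A)))
At A=0, B=0, C=0, D=0: circuit gives 0, formula gives 0.
At A=0, B=0, C=0, D=1: circuit gives 1, formula gives 1.
Agrees on all 16 inputs.

Yes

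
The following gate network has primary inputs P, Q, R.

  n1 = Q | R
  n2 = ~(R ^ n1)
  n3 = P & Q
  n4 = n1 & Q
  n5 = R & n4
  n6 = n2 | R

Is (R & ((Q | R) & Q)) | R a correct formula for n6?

n1 = Q | R
n2 = ~(R ^ n1) = ~(R ^ (Q | R))
n6 = n2 | R = (~(R ^ (Q | R))) | R
At P=0, Q=0, R=0: circuit gives 1, formula gives 0.

No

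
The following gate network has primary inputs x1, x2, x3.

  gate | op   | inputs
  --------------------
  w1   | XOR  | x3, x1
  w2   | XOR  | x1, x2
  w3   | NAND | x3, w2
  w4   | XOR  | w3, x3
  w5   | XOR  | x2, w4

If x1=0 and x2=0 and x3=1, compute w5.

0

w2 = 0 XOR 0 = 0
w3 = 1 NAND 0 = 1
w4 = 1 XOR 1 = 0
w5 = 0 XOR 0 = 0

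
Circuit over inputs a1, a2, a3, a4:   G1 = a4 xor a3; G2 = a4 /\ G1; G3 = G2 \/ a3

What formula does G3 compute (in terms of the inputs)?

G1 = a4 xor a3
G2 = a4 /\ G1 = a4 /\ (a4 xor a3)
G3 = G2 \/ a3 = (a4 /\ (a4 xor a3)) \/ a3

(a4 /\ (a4 xor a3)) \/ a3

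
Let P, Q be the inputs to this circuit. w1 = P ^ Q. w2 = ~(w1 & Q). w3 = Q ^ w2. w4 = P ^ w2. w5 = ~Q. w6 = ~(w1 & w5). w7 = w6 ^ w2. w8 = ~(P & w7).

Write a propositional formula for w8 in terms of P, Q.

~(P & ((~((P ^ Q) & ~Q)) ^ (~((P ^ Q) & Q))))

w1 = P ^ Q
w2 = ~(w1 & Q) = ~((P ^ Q) & Q)
w5 = ~Q
w6 = ~(w1 & w5) = ~((P ^ Q) & ~Q)
w7 = w6 ^ w2 = (~((P ^ Q) & ~Q)) ^ (~((P ^ Q) & Q))
w8 = ~(P & w7) = ~(P & ((~((P ^ Q) & ~Q)) ^ (~((P ^ Q) & Q))))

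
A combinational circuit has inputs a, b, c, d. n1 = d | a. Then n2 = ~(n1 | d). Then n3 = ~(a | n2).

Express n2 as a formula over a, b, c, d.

~((d | a) | d)

n1 = d | a
n2 = ~(n1 | d) = ~((d | a) | d)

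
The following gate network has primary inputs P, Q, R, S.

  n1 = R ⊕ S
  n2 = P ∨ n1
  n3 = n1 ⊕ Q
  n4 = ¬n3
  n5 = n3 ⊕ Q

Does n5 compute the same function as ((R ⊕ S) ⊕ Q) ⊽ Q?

n1 = R ⊕ S
n3 = n1 ⊕ Q = (R ⊕ S) ⊕ Q
n5 = n3 ⊕ Q = ((R ⊕ S) ⊕ Q) ⊕ Q
At P=0, Q=0, R=0, S=0: circuit gives 0, formula gives 1.

No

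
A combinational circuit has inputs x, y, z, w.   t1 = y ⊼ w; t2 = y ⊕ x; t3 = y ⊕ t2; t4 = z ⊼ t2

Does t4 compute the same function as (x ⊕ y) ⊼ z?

Yes

t2 = y ⊕ x
t4 = z ⊼ t2 = z ⊼ (y ⊕ x)
At x=0, y=1, z=1, w=0: circuit gives 0, formula gives 0.
At x=0, y=0, z=0, w=0: circuit gives 1, formula gives 1.
Agrees on all 16 inputs.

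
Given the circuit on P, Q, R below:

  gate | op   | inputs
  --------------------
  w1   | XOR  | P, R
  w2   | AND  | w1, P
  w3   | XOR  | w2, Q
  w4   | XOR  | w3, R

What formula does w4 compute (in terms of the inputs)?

(((P XOR R) AND P) XOR Q) XOR R

w1 = P XOR R
w2 = w1 AND P = (P XOR R) AND P
w3 = w2 XOR Q = ((P XOR R) AND P) XOR Q
w4 = w3 XOR R = (((P XOR R) AND P) XOR Q) XOR R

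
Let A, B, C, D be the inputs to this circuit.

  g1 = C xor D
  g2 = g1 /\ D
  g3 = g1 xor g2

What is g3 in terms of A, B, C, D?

g1 = C xor D
g2 = g1 /\ D = (C xor D) /\ D
g3 = g1 xor g2 = (C xor D) xor ((C xor D) /\ D)

(C xor D) xor ((C xor D) /\ D)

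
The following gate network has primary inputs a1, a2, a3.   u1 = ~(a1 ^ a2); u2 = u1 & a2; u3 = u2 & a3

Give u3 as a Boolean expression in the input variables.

u1 = ~(a1 ^ a2)
u2 = u1 & a2 = (~(a1 ^ a2)) & a2
u3 = u2 & a3 = ((~(a1 ^ a2)) & a2) & a3

((~(a1 ^ a2)) & a2) & a3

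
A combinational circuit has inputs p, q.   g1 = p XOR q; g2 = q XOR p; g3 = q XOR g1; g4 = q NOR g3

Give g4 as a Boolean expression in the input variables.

g1 = p XOR q
g3 = q XOR g1 = q XOR (p XOR q)
g4 = q NOR g3 = q NOR (q XOR (p XOR q))

q NOR (q XOR (p XOR q))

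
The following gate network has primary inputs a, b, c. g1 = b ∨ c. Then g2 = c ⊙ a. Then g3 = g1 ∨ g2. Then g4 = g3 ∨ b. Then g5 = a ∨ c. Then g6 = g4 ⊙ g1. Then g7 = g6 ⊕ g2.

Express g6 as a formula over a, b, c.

(((b ∨ c) ∨ (c ⊙ a)) ∨ b) ⊙ (b ∨ c)

g1 = b ∨ c
g2 = c ⊙ a
g3 = g1 ∨ g2 = (b ∨ c) ∨ (c ⊙ a)
g4 = g3 ∨ b = ((b ∨ c) ∨ (c ⊙ a)) ∨ b
g6 = g4 ⊙ g1 = (((b ∨ c) ∨ (c ⊙ a)) ∨ b) ⊙ (b ∨ c)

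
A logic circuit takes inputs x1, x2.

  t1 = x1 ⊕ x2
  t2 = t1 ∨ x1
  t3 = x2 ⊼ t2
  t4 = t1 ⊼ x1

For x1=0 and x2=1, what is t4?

t1 = 0 ⊕ 1 = 1
t4 = 1 ⊼ 0 = 1

1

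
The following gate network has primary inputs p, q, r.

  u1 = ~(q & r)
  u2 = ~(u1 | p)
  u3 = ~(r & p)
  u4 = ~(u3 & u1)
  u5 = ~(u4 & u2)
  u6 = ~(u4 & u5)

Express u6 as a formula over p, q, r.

u1 = ~(q & r)
u2 = ~(u1 | p) = ~((~(q & r)) | p)
u3 = ~(r & p)
u4 = ~(u3 & u1) = ~((~(r & p)) & (~(q & r)))
u5 = ~(u4 & u2) = ~((~((~(r & p)) & (~(q & r)))) & (~((~(q & r)) | p)))
u6 = ~(u4 & u5) = ~((~((~(r & p)) & (~(q & r)))) & (~((~((~(r & p)) & (~(q & r)))) & (~((~(q & r)) | p)))))

~((~((~(r & p)) & (~(q & r)))) & (~((~((~(r & p)) & (~(q & r)))) & (~((~(q & r)) | p)))))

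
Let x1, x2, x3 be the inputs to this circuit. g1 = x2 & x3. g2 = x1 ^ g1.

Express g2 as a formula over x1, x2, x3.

x1 ^ (x2 & x3)

g1 = x2 & x3
g2 = x1 ^ g1 = x1 ^ (x2 & x3)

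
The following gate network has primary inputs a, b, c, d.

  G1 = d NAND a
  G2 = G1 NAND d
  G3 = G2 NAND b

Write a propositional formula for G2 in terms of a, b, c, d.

G1 = d NAND a
G2 = G1 NAND d = (d NAND a) NAND d

(d NAND a) NAND d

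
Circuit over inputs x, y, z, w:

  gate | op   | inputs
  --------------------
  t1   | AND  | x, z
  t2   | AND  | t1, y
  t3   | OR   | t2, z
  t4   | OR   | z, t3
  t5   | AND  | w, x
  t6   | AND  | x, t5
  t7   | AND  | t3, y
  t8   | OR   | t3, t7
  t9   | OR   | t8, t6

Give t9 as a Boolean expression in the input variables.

t1 = x AND z
t2 = t1 AND y = (x AND z) AND y
t3 = t2 OR z = ((x AND z) AND y) OR z
t5 = w AND x
t6 = x AND t5 = x AND (w AND x)
t7 = t3 AND y = (((x AND z) AND y) OR z) AND y
t8 = t3 OR t7 = (((x AND z) AND y) OR z) OR ((((x AND z) AND y) OR z) AND y)
t9 = t8 OR t6 = ((((x AND z) AND y) OR z) OR ((((x AND z) AND y) OR z) AND y)) OR (x AND (w AND x))

((((x AND z) AND y) OR z) OR ((((x AND z) AND y) OR z) AND y)) OR (x AND (w AND x))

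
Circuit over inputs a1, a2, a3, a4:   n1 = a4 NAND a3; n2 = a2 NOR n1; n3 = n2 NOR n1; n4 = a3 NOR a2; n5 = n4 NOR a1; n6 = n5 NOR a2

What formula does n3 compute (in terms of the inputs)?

(a2 NOR (a4 NAND a3)) NOR (a4 NAND a3)

n1 = a4 NAND a3
n2 = a2 NOR n1 = a2 NOR (a4 NAND a3)
n3 = n2 NOR n1 = (a2 NOR (a4 NAND a3)) NOR (a4 NAND a3)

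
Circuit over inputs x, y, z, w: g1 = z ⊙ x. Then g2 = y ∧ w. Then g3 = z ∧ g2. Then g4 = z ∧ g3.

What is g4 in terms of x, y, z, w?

z ∧ (z ∧ (y ∧ w))

g2 = y ∧ w
g3 = z ∧ g2 = z ∧ (y ∧ w)
g4 = z ∧ g3 = z ∧ (z ∧ (y ∧ w))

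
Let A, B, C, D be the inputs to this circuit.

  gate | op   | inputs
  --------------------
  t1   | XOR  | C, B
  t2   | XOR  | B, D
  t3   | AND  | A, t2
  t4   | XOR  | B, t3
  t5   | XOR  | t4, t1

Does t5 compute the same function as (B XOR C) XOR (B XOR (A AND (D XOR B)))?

t1 = C XOR B
t2 = B XOR D
t3 = A AND t2 = A AND (B XOR D)
t4 = B XOR t3 = B XOR (A AND (B XOR D))
t5 = t4 XOR t1 = (B XOR (A AND (B XOR D))) XOR (C XOR B)
At A=0, B=0, C=0, D=0: circuit gives 0, formula gives 0.
At A=0, B=0, C=1, D=0: circuit gives 1, formula gives 1.
Agrees on all 16 inputs.

Yes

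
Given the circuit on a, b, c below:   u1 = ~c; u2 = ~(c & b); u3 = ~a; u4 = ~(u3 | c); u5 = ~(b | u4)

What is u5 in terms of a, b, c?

~(b | (~(~a | c)))

u3 = ~a
u4 = ~(u3 | c) = ~(~a | c)
u5 = ~(b | u4) = ~(b | (~(~a | c)))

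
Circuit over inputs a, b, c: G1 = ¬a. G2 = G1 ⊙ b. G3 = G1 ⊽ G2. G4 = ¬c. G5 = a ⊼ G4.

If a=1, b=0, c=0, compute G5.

0

G4 = ¬0 = 1
G5 = 1 ⊼ 1 = 0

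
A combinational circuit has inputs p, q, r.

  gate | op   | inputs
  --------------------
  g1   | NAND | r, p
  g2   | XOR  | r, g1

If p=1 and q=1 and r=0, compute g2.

1

g1 = 0 NAND 1 = 1
g2 = 0 XOR 1 = 1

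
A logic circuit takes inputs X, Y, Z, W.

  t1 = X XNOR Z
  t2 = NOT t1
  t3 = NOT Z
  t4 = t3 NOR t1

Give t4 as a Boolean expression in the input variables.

NOT Z NOR (X XNOR Z)

t1 = X XNOR Z
t3 = NOT Z
t4 = t3 NOR t1 = NOT Z NOR (X XNOR Z)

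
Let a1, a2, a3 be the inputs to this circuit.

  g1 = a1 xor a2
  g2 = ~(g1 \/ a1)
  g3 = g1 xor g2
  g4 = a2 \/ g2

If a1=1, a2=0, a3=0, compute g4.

g1 = 1 xor 0 = 1
g2 = ~(1 \/ 1) = 0
g4 = 0 \/ 0 = 0

0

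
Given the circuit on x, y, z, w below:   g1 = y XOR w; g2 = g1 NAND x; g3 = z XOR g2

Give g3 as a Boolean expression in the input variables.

z XOR ((y XOR w) NAND x)

g1 = y XOR w
g2 = g1 NAND x = (y XOR w) NAND x
g3 = z XOR g2 = z XOR ((y XOR w) NAND x)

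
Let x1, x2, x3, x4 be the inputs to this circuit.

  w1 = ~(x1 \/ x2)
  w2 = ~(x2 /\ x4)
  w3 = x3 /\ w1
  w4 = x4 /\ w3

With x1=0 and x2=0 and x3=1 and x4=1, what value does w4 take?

w1 = ~(0 \/ 0) = 1
w3 = 1 /\ 1 = 1
w4 = 1 /\ 1 = 1

1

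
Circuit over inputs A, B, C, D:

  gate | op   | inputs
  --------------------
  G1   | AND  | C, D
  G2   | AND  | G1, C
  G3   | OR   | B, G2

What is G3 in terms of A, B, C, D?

G1 = C AND D
G2 = G1 AND C = (C AND D) AND C
G3 = B OR G2 = B OR ((C AND D) AND C)

B OR ((C AND D) AND C)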